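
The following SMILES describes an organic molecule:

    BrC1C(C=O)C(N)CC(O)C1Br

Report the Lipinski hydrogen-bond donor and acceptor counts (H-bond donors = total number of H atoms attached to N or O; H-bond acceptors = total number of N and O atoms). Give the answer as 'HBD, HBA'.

Donors: find every N or O and count the H atoms it carries.
  atom 5 (O): bond orders sum to 2 → 0 H
  atom 7 (N): bond orders sum to 1 → 2 H
  atom 10 (O): bond orders sum to 1 → 1 H
Lipinski HBD = 3.
Acceptors: N atoms = 1, O atoms = 2 → HBA = 3.

3, 3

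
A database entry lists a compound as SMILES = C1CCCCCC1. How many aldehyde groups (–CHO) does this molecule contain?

Scan the SMILES for the aldehyde motif — none present.

0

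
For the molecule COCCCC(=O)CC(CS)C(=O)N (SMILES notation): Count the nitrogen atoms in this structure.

Scan the SMILES for N atoms (remember two-letter symbols like Cl and Br are single atoms).
Nitrogen count: 1.

1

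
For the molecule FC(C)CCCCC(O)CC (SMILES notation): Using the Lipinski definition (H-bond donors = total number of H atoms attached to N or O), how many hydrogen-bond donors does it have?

1

Donors: find every N or O and count the H atoms it carries.
  atom 9 (O): bond orders sum to 1 → 1 H
Lipinski HBD = 1.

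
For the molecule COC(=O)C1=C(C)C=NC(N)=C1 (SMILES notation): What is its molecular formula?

C8H10N2O2

Walk through each heavy atom and fill implicit hydrogens from standard valence (C 4, N 3, O 2, S 2, halogen 1):
  atom 1: C, bond orders sum to 1 (valence 4) → 3 H
  atom 2: O, bond orders sum to 2 (valence 2) → 0 H
  atom 3: C, bond orders sum to 4 (valence 4) → 0 H
  atom 4: O, bond orders sum to 2 (valence 2) → 0 H
  atom 5: C, bond orders sum to 4 (valence 4) → 0 H
  atom 6: C, bond orders sum to 4 (valence 4) → 0 H
  atom 7: C, bond orders sum to 1 (valence 4) → 3 H
  atom 8: C, bond orders sum to 3 (valence 4) → 1 H
  atom 9: N, bond orders sum to 3 (valence 3) → 0 H
  atom 10: C, bond orders sum to 4 (valence 4) → 0 H
  atom 11: N, bond orders sum to 1 (valence 3) → 2 H
  atom 12: C, bond orders sum to 3 (valence 4) → 1 H
Totals → C:8, H:10, N:2, O:2.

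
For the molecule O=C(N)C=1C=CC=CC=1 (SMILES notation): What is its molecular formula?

Walk through each heavy atom and fill implicit hydrogens from standard valence (C 4, N 3, O 2, S 2, halogen 1):
  atom 1: O, bond orders sum to 2 (valence 2) → 0 H
  atom 2: C, bond orders sum to 4 (valence 4) → 0 H
  atom 3: N, bond orders sum to 1 (valence 3) → 2 H
  atom 4: C, bond orders sum to 4 (valence 4) → 0 H
  atom 5: C, bond orders sum to 3 (valence 4) → 1 H
  atom 6: C, bond orders sum to 3 (valence 4) → 1 H
  atom 7: C, bond orders sum to 3 (valence 4) → 1 H
  atom 8: C, bond orders sum to 3 (valence 4) → 1 H
  atom 9: C, bond orders sum to 3 (valence 4) → 1 H
Totals → C:7, H:7, N:1, O:1.

C7H7NO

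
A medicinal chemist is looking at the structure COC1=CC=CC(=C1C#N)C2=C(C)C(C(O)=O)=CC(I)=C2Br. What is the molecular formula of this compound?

Walk through each heavy atom and fill implicit hydrogens from standard valence (C 4, N 3, O 2, S 2, halogen 1):
  atom 1: C, bond orders sum to 1 (valence 4) → 3 H
  atom 2: O, bond orders sum to 2 (valence 2) → 0 H
  atom 3: C, bond orders sum to 4 (valence 4) → 0 H
  atom 4: C, bond orders sum to 3 (valence 4) → 1 H
  atom 5: C, bond orders sum to 3 (valence 4) → 1 H
  atom 6: C, bond orders sum to 3 (valence 4) → 1 H
  atom 7: C, bond orders sum to 4 (valence 4) → 0 H
  atom 8: C, bond orders sum to 4 (valence 4) → 0 H
  atom 9: C, bond orders sum to 4 (valence 4) → 0 H
  atom 10: N, bond orders sum to 3 (valence 3) → 0 H
  atom 11: C, bond orders sum to 4 (valence 4) → 0 H
  atom 12: C, bond orders sum to 4 (valence 4) → 0 H
  atom 13: C, bond orders sum to 1 (valence 4) → 3 H
  atom 14: C, bond orders sum to 4 (valence 4) → 0 H
  atom 15: C, bond orders sum to 4 (valence 4) → 0 H
  atom 16: O, bond orders sum to 1 (valence 2) → 1 H
  atom 17: O, bond orders sum to 2 (valence 2) → 0 H
  atom 18: C, bond orders sum to 3 (valence 4) → 1 H
  atom 19: C, bond orders sum to 4 (valence 4) → 0 H
  atom 20: I (halogen, monovalent) → 0 H
  atom 21: C, bond orders sum to 4 (valence 4) → 0 H
  atom 22: Br (halogen, monovalent) → 0 H
Totals → C:16, H:11, Br:1, I:1, N:1, O:3.
In Hill order: C16H11BrINO3.

C16H11BrINO3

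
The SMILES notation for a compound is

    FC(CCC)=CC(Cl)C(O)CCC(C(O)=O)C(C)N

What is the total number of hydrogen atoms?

Walk through each heavy atom and fill implicit hydrogens from standard valence (C 4, N 3, O 2, S 2, halogen 1):
  atom 1: F (halogen, monovalent) → 0 H
  atom 2: C, bond orders sum to 4 (valence 4) → 0 H
  atom 3: C, bond orders sum to 2 (valence 4) → 2 H
  atom 4: C, bond orders sum to 2 (valence 4) → 2 H
  atom 5: C, bond orders sum to 1 (valence 4) → 3 H
  atom 6: C, bond orders sum to 3 (valence 4) → 1 H
  atom 7: C, bond orders sum to 3 (valence 4) → 1 H
  atom 8: Cl (halogen, monovalent) → 0 H
  atom 9: C, bond orders sum to 3 (valence 4) → 1 H
  atom 10: O, bond orders sum to 1 (valence 2) → 1 H
  atom 11: C, bond orders sum to 2 (valence 4) → 2 H
  atom 12: C, bond orders sum to 2 (valence 4) → 2 H
  atom 13: C, bond orders sum to 3 (valence 4) → 1 H
  atom 14: C, bond orders sum to 4 (valence 4) → 0 H
  atom 15: O, bond orders sum to 1 (valence 2) → 1 H
  atom 16: O, bond orders sum to 2 (valence 2) → 0 H
  atom 17: C, bond orders sum to 3 (valence 4) → 1 H
  atom 18: C, bond orders sum to 1 (valence 4) → 3 H
  atom 19: N, bond orders sum to 1 (valence 3) → 2 H
Total hydrogens: 23.

23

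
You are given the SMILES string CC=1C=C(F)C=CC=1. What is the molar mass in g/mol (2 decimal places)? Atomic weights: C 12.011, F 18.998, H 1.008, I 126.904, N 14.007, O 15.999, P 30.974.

110.13 g/mol

First, the molecular formula is C7H7F (counting implicit H from valence).
  C: 7 × 12.011 = 84.077
  F: 1 × 18.998 = 18.998
  H: 7 × 1.008 = 7.056
Sum: 7×12.011 + 1×18.998 + 7×1.008 = 110.131 → 110.13 g/mol.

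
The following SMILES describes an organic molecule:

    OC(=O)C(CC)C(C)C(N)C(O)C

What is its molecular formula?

Walk through each heavy atom and fill implicit hydrogens from standard valence (C 4, N 3, O 2, S 2, halogen 1):
  atom 1: O, bond orders sum to 1 (valence 2) → 1 H
  atom 2: C, bond orders sum to 4 (valence 4) → 0 H
  atom 3: O, bond orders sum to 2 (valence 2) → 0 H
  atom 4: C, bond orders sum to 3 (valence 4) → 1 H
  atom 5: C, bond orders sum to 2 (valence 4) → 2 H
  atom 6: C, bond orders sum to 1 (valence 4) → 3 H
  atom 7: C, bond orders sum to 3 (valence 4) → 1 H
  atom 8: C, bond orders sum to 1 (valence 4) → 3 H
  atom 9: C, bond orders sum to 3 (valence 4) → 1 H
  atom 10: N, bond orders sum to 1 (valence 3) → 2 H
  atom 11: C, bond orders sum to 3 (valence 4) → 1 H
  atom 12: O, bond orders sum to 1 (valence 2) → 1 H
  atom 13: C, bond orders sum to 1 (valence 4) → 3 H
Totals → C:9, H:19, N:1, O:3.
In Hill order: C9H19NO3.

C9H19NO3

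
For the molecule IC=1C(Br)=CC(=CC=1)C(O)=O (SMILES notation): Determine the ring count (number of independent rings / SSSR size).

1

In SMILES, each pair of matching ring-closure digits denotes one ring-closing bond; the number of such bonds equals the number of independent rings.
Ring-closure bonds here: 1.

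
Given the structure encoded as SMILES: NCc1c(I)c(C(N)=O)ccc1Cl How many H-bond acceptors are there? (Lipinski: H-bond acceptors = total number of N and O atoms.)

N atoms: 2; O atoms: 1.
Lipinski HBA = 2 + 1 = 3.

3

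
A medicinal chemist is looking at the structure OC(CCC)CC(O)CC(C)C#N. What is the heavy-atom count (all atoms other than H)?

Every atom symbol written in the SMILES (organic subset) is one heavy atom; implicit H are not written.
Heavy atoms by element → C:10, N:1, O:2.
Total: 13.

13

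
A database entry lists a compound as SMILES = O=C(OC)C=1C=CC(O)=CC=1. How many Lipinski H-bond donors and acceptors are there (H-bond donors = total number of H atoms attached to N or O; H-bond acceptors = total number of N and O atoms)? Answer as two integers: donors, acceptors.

Donors: find every N or O and count the H atoms it carries.
  atom 1 (O): bond orders sum to 2 → 0 H
  atom 3 (O): bond orders sum to 2 → 0 H
  atom 9 (O): bond orders sum to 1 → 1 H
Lipinski HBD = 1.
Acceptors: N atoms = 0, O atoms = 3 → HBA = 3.

1, 3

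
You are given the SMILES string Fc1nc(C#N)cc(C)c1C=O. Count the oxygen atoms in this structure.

1

Scan the SMILES for O atoms (remember two-letter symbols like Cl and Br are single atoms).
Oxygen count: 1.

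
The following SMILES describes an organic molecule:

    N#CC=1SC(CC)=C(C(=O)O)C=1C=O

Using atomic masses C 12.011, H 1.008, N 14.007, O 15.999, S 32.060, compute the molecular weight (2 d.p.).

First, the molecular formula is C9H7NO3S (counting implicit H from valence).
  C: 9 × 12.011 = 108.099
  H: 7 × 1.008 = 7.056
  N: 1 × 14.007 = 14.007
  O: 3 × 15.999 = 47.997
  S: 1 × 32.060 = 32.060
Sum: 9×12.011 + 7×1.008 + 1×14.007 + 3×15.999 + 1×32.060 = 209.219 → 209.22 g/mol.

209.22 g/mol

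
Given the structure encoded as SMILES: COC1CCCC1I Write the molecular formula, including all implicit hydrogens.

C6H11IO

Walk through each heavy atom and fill implicit hydrogens from standard valence (C 4, N 3, O 2, S 2, halogen 1):
  atom 1: C, bond orders sum to 1 (valence 4) → 3 H
  atom 2: O, bond orders sum to 2 (valence 2) → 0 H
  atom 3: C, bond orders sum to 3 (valence 4) → 1 H
  atom 4: C, bond orders sum to 2 (valence 4) → 2 H
  atom 5: C, bond orders sum to 2 (valence 4) → 2 H
  atom 6: C, bond orders sum to 2 (valence 4) → 2 H
  atom 7: C, bond orders sum to 3 (valence 4) → 1 H
  atom 8: I (halogen, monovalent) → 0 H
Totals → C:6, H:11, I:1, O:1.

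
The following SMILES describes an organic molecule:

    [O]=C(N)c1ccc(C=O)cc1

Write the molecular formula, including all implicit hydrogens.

C8H7NO2

Walk through each heavy atom and fill implicit hydrogens from standard valence (C 4, N 3, O 2, S 2, halogen 1); for lowercase aromatic atoms, an aromatic c carries 1 H when it has two neighbours and 0 H with three, and aromatic n carries 0 H:
  atom 1: O with explicit H count 0
  atom 2: C, bond orders sum to 4 (valence 4) → 0 H
  atom 3: N, bond orders sum to 1 (valence 3) → 2 H
  atom 4: aromatic c, 3 neighbours → 0 H
  atom 5: aromatic c, 2 neighbours → 1 H
  atom 6: aromatic c, 2 neighbours → 1 H
  atom 7: aromatic c, 3 neighbours → 0 H
  atom 8: C, bond orders sum to 3 (valence 4) → 1 H
  atom 9: O, bond orders sum to 2 (valence 2) → 0 H
  atom 10: aromatic c, 2 neighbours → 1 H
  atom 11: aromatic c, 2 neighbours → 1 H
Totals → C:8, H:7, N:1, O:2.
In Hill order: C8H7NO2.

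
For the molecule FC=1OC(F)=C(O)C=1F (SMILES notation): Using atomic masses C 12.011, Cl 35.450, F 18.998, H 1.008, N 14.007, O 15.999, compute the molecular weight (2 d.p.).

First, the molecular formula is C4HF3O2 (counting implicit H from valence).
  C: 4 × 12.011 = 48.044
  F: 3 × 18.998 = 56.994
  H: 1 × 1.008 = 1.008
  O: 2 × 15.999 = 31.998
Sum: 4×12.011 + 3×18.998 + 1×1.008 + 2×15.999 = 138.044 → 138.04 g/mol.

138.04 g/mol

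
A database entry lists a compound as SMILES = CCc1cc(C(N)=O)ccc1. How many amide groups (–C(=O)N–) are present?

1

The amide motif appears at heavy-atom position 6 in the SMILES.
Amide count: 1.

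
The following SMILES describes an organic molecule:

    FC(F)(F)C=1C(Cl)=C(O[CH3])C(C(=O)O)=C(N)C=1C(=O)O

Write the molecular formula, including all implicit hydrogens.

C10H7ClF3NO5

Walk through each heavy atom and fill implicit hydrogens from standard valence (C 4, N 3, O 2, S 2, halogen 1):
  atom 1: F (halogen, monovalent) → 0 H
  atom 2: C, bond orders sum to 4 (valence 4) → 0 H
  atom 3: F (halogen, monovalent) → 0 H
  atom 4: F (halogen, monovalent) → 0 H
  atom 5: C, bond orders sum to 4 (valence 4) → 0 H
  atom 6: C, bond orders sum to 4 (valence 4) → 0 H
  atom 7: Cl (halogen, monovalent) → 0 H
  atom 8: C, bond orders sum to 4 (valence 4) → 0 H
  atom 9: O, bond orders sum to 2 (valence 2) → 0 H
  atom 10: C with explicit H count 3
  atom 11: C, bond orders sum to 4 (valence 4) → 0 H
  atom 12: C, bond orders sum to 4 (valence 4) → 0 H
  atom 13: O, bond orders sum to 2 (valence 2) → 0 H
  atom 14: O, bond orders sum to 1 (valence 2) → 1 H
  atom 15: C, bond orders sum to 4 (valence 4) → 0 H
  atom 16: N, bond orders sum to 1 (valence 3) → 2 H
  atom 17: C, bond orders sum to 4 (valence 4) → 0 H
  atom 18: C, bond orders sum to 4 (valence 4) → 0 H
  atom 19: O, bond orders sum to 2 (valence 2) → 0 H
  atom 20: O, bond orders sum to 1 (valence 2) → 1 H
Totals → C:10, H:7, Cl:1, F:3, N:1, O:5.
In Hill order: C10H7ClF3NO5.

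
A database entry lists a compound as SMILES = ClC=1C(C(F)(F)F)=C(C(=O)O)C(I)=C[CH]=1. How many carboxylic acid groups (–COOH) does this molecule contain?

1

The carboxylic acid motif appears at heavy-atom position 9 in the SMILES.
Carboxylic acid count: 1.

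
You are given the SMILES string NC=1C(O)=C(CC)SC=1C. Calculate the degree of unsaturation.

Degree of unsaturation = (number of rings) + (number of π bonds).
Ring closures in the SMILES: 1.
π bonds: 2 double bonds (each 1 DoU) → 2 DoU from unsaturation.
Total DoU = 1 + 2 = 3.

3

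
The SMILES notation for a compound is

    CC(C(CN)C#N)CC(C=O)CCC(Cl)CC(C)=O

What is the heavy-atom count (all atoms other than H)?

19

Every atom symbol written in the SMILES (organic subset) is one heavy atom; implicit H are not written.
Heavy atoms by element → C:14, Cl:1, N:2, O:2.
Total: 19.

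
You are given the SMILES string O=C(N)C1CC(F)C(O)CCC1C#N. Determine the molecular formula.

Walk through each heavy atom and fill implicit hydrogens from standard valence (C 4, N 3, O 2, S 2, halogen 1):
  atom 1: O, bond orders sum to 2 (valence 2) → 0 H
  atom 2: C, bond orders sum to 4 (valence 4) → 0 H
  atom 3: N, bond orders sum to 1 (valence 3) → 2 H
  atom 4: C, bond orders sum to 3 (valence 4) → 1 H
  atom 5: C, bond orders sum to 2 (valence 4) → 2 H
  atom 6: C, bond orders sum to 3 (valence 4) → 1 H
  atom 7: F (halogen, monovalent) → 0 H
  atom 8: C, bond orders sum to 3 (valence 4) → 1 H
  atom 9: O, bond orders sum to 1 (valence 2) → 1 H
  atom 10: C, bond orders sum to 2 (valence 4) → 2 H
  atom 11: C, bond orders sum to 2 (valence 4) → 2 H
  atom 12: C, bond orders sum to 3 (valence 4) → 1 H
  atom 13: C, bond orders sum to 4 (valence 4) → 0 H
  atom 14: N, bond orders sum to 3 (valence 3) → 0 H
Totals → C:9, H:13, F:1, N:2, O:2.

C9H13FN2O2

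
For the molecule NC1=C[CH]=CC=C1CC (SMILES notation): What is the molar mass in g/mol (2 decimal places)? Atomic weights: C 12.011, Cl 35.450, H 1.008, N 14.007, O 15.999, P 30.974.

First, the molecular formula is C8H11N (counting implicit H from valence).
  C: 8 × 12.011 = 96.088
  H: 11 × 1.008 = 11.088
  N: 1 × 14.007 = 14.007
Sum: 8×12.011 + 11×1.008 + 1×14.007 = 121.183 → 121.18 g/mol.

121.18 g/mol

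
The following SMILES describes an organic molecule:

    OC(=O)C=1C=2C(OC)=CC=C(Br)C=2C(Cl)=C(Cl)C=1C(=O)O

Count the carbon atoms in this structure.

Count every carbon token in the SMILES (each C, including those in ring-closure positions and inside branches).
Carbon count: 13.

13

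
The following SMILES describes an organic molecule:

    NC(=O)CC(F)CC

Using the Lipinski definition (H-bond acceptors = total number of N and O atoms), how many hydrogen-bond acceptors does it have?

2

N atoms: 1; O atoms: 1.
Lipinski HBA = 1 + 1 = 2.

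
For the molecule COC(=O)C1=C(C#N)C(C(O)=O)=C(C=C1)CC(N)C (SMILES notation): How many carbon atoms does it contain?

Count every carbon token in the SMILES (each C, including those in ring-closure positions and inside branches).
Carbon count: 13.

13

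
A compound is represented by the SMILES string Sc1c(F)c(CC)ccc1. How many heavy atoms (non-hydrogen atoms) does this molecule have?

Every atom symbol written in the SMILES (organic subset) is one heavy atom; implicit H are not written.
Heavy atoms by element → C:8, F:1, S:1.
Total: 10.

10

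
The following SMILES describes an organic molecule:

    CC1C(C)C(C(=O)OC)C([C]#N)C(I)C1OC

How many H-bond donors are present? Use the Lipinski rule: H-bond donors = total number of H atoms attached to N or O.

0

Donors: find every N or O and count the H atoms it carries.
  atom 7 (O): bond orders sum to 2 → 0 H
  atom 8 (O): bond orders sum to 2 → 0 H
  atom 12 (N): bond orders sum to 3 → 0 H
  atom 16 (O): bond orders sum to 2 → 0 H
Lipinski HBD = 0.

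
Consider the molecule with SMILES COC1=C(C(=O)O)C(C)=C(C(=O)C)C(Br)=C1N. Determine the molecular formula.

Walk through each heavy atom and fill implicit hydrogens from standard valence (C 4, N 3, O 2, S 2, halogen 1):
  atom 1: C, bond orders sum to 1 (valence 4) → 3 H
  atom 2: O, bond orders sum to 2 (valence 2) → 0 H
  atom 3: C, bond orders sum to 4 (valence 4) → 0 H
  atom 4: C, bond orders sum to 4 (valence 4) → 0 H
  atom 5: C, bond orders sum to 4 (valence 4) → 0 H
  atom 6: O, bond orders sum to 2 (valence 2) → 0 H
  atom 7: O, bond orders sum to 1 (valence 2) → 1 H
  atom 8: C, bond orders sum to 4 (valence 4) → 0 H
  atom 9: C, bond orders sum to 1 (valence 4) → 3 H
  atom 10: C, bond orders sum to 4 (valence 4) → 0 H
  atom 11: C, bond orders sum to 4 (valence 4) → 0 H
  atom 12: O, bond orders sum to 2 (valence 2) → 0 H
  atom 13: C, bond orders sum to 1 (valence 4) → 3 H
  atom 14: C, bond orders sum to 4 (valence 4) → 0 H
  atom 15: Br (halogen, monovalent) → 0 H
  atom 16: C, bond orders sum to 4 (valence 4) → 0 H
  atom 17: N, bond orders sum to 1 (valence 3) → 2 H
Totals → C:11, H:12, Br:1, N:1, O:4.

C11H12BrNO4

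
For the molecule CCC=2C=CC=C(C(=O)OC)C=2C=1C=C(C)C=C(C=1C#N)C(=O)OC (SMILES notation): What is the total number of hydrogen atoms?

19

Walk through each heavy atom and fill implicit hydrogens from standard valence (C 4, N 3, O 2, S 2, halogen 1):
  atom 1: C, bond orders sum to 1 (valence 4) → 3 H
  atom 2: C, bond orders sum to 2 (valence 4) → 2 H
  atom 3: C, bond orders sum to 4 (valence 4) → 0 H
  atom 4: C, bond orders sum to 3 (valence 4) → 1 H
  atom 5: C, bond orders sum to 3 (valence 4) → 1 H
  atom 6: C, bond orders sum to 3 (valence 4) → 1 H
  atom 7: C, bond orders sum to 4 (valence 4) → 0 H
  atom 8: C, bond orders sum to 4 (valence 4) → 0 H
  atom 9: O, bond orders sum to 2 (valence 2) → 0 H
  atom 10: O, bond orders sum to 2 (valence 2) → 0 H
  atom 11: C, bond orders sum to 1 (valence 4) → 3 H
  atom 12: C, bond orders sum to 4 (valence 4) → 0 H
  atom 13: C, bond orders sum to 4 (valence 4) → 0 H
  atom 14: C, bond orders sum to 3 (valence 4) → 1 H
  atom 15: C, bond orders sum to 4 (valence 4) → 0 H
  atom 16: C, bond orders sum to 1 (valence 4) → 3 H
  atom 17: C, bond orders sum to 3 (valence 4) → 1 H
  atom 18: C, bond orders sum to 4 (valence 4) → 0 H
  atom 19: C, bond orders sum to 4 (valence 4) → 0 H
  atom 20: C, bond orders sum to 4 (valence 4) → 0 H
  atom 21: N, bond orders sum to 3 (valence 3) → 0 H
  atom 22: C, bond orders sum to 4 (valence 4) → 0 H
  atom 23: O, bond orders sum to 2 (valence 2) → 0 H
  atom 24: O, bond orders sum to 2 (valence 2) → 0 H
  atom 25: C, bond orders sum to 1 (valence 4) → 3 H
Total hydrogens: 19.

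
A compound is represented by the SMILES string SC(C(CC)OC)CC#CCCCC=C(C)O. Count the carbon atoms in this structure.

14

Count every carbon token in the SMILES (each C, including those in ring-closure positions and inside branches).
Carbon count: 14.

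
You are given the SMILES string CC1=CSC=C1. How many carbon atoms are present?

5

Count every carbon token in the SMILES (each C, including those in ring-closure positions and inside branches).
Carbon count: 5.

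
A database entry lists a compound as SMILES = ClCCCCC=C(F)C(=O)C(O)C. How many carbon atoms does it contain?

9

Count every carbon token in the SMILES (each C, including those in ring-closure positions and inside branches).
Carbon count: 9.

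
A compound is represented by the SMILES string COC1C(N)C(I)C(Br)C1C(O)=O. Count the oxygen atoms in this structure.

3

Scan the SMILES for O atoms (remember two-letter symbols like Cl and Br are single atoms).
Oxygen count: 3.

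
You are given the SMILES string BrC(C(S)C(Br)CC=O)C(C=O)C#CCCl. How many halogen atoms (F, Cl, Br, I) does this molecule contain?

Halogen atoms appear at heavy-atom positions 1, 6, 16 (2×Br, 1×Cl).
Other groups present: 2 aldehyde, 1 alkyne, 1 thiol.
Halogen count: 3.

3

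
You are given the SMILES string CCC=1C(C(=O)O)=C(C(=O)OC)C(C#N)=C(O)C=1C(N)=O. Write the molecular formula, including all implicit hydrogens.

Walk through each heavy atom and fill implicit hydrogens from standard valence (C 4, N 3, O 2, S 2, halogen 1):
  atom 1: C, bond orders sum to 1 (valence 4) → 3 H
  atom 2: C, bond orders sum to 2 (valence 4) → 2 H
  atom 3: C, bond orders sum to 4 (valence 4) → 0 H
  atom 4: C, bond orders sum to 4 (valence 4) → 0 H
  atom 5: C, bond orders sum to 4 (valence 4) → 0 H
  atom 6: O, bond orders sum to 2 (valence 2) → 0 H
  atom 7: O, bond orders sum to 1 (valence 2) → 1 H
  atom 8: C, bond orders sum to 4 (valence 4) → 0 H
  atom 9: C, bond orders sum to 4 (valence 4) → 0 H
  atom 10: O, bond orders sum to 2 (valence 2) → 0 H
  atom 11: O, bond orders sum to 2 (valence 2) → 0 H
  atom 12: C, bond orders sum to 1 (valence 4) → 3 H
  atom 13: C, bond orders sum to 4 (valence 4) → 0 H
  atom 14: C, bond orders sum to 4 (valence 4) → 0 H
  atom 15: N, bond orders sum to 3 (valence 3) → 0 H
  atom 16: C, bond orders sum to 4 (valence 4) → 0 H
  atom 17: O, bond orders sum to 1 (valence 2) → 1 H
  atom 18: C, bond orders sum to 4 (valence 4) → 0 H
  atom 19: C, bond orders sum to 4 (valence 4) → 0 H
  atom 20: N, bond orders sum to 1 (valence 3) → 2 H
  atom 21: O, bond orders sum to 2 (valence 2) → 0 H
Totals → C:13, H:12, N:2, O:6.
In Hill order: C13H12N2O6.

C13H12N2O6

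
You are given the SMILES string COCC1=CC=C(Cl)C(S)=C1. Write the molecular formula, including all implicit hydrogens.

Walk through each heavy atom and fill implicit hydrogens from standard valence (C 4, N 3, O 2, S 2, halogen 1):
  atom 1: C, bond orders sum to 1 (valence 4) → 3 H
  atom 2: O, bond orders sum to 2 (valence 2) → 0 H
  atom 3: C, bond orders sum to 2 (valence 4) → 2 H
  atom 4: C, bond orders sum to 4 (valence 4) → 0 H
  atom 5: C, bond orders sum to 3 (valence 4) → 1 H
  atom 6: C, bond orders sum to 3 (valence 4) → 1 H
  atom 7: C, bond orders sum to 4 (valence 4) → 0 H
  atom 8: Cl (halogen, monovalent) → 0 H
  atom 9: C, bond orders sum to 4 (valence 4) → 0 H
  atom 10: S, bond orders sum to 1 (valence 2) → 1 H
  atom 11: C, bond orders sum to 3 (valence 4) → 1 H
Totals → C:8, H:9, Cl:1, O:1, S:1.
In Hill order: C8H9ClOS.

C8H9ClOS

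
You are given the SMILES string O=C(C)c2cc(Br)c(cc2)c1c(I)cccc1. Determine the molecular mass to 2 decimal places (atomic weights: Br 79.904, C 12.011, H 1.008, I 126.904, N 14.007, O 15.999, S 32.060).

401.04 g/mol

First, the molecular formula is C14H10BrIO (counting implicit H from valence).
  Br: 1 × 79.904 = 79.904
  C: 14 × 12.011 = 168.154
  H: 10 × 1.008 = 10.080
  I: 1 × 126.904 = 126.904
  O: 1 × 15.999 = 15.999
Sum: 1×79.904 + 14×12.011 + 10×1.008 + 1×126.904 + 1×15.999 = 401.041 → 401.04 g/mol.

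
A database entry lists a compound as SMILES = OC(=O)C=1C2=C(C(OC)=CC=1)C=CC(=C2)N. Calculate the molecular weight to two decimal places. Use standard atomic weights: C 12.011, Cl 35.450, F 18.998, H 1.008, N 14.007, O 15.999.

217.22 g/mol

First, the molecular formula is C12H11NO3 (counting implicit H from valence).
  C: 12 × 12.011 = 144.132
  H: 11 × 1.008 = 11.088
  N: 1 × 14.007 = 14.007
  O: 3 × 15.999 = 47.997
Sum: 12×12.011 + 11×1.008 + 1×14.007 + 3×15.999 = 217.224 → 217.22 g/mol.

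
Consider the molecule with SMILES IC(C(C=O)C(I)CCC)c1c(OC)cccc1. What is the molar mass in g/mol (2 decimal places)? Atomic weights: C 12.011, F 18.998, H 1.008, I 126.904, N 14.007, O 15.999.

First, the molecular formula is C14H18I2O2 (counting implicit H from valence).
  C: 14 × 12.011 = 168.154
  H: 18 × 1.008 = 18.144
  I: 2 × 126.904 = 253.808
  O: 2 × 15.999 = 31.998
Sum: 14×12.011 + 18×1.008 + 2×126.904 + 2×15.999 = 472.104 → 472.10 g/mol.

472.10 g/mol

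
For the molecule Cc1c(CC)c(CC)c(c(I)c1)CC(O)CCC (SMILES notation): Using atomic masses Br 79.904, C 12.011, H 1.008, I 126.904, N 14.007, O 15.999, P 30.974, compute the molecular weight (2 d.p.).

360.28 g/mol

First, the molecular formula is C16H25IO (counting implicit H from valence).
  C: 16 × 12.011 = 192.176
  H: 25 × 1.008 = 25.200
  I: 1 × 126.904 = 126.904
  O: 1 × 15.999 = 15.999
Sum: 16×12.011 + 25×1.008 + 1×126.904 + 1×15.999 = 360.279 → 360.28 g/mol.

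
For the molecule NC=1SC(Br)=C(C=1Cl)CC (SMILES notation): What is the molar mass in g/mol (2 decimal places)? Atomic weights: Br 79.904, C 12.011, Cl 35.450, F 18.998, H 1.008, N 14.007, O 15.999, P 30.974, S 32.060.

First, the molecular formula is C6H7BrClNS (counting implicit H from valence).
  Br: 1 × 79.904 = 79.904
  C: 6 × 12.011 = 72.066
  Cl: 1 × 35.450 = 35.450
  H: 7 × 1.008 = 7.056
  N: 1 × 14.007 = 14.007
  S: 1 × 32.060 = 32.060
Sum: 1×79.904 + 6×12.011 + 1×35.450 + 7×1.008 + 1×14.007 + 1×32.060 = 240.543 → 240.54 g/mol.

240.54 g/mol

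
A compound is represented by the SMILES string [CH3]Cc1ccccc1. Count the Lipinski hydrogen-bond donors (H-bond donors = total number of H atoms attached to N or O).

Donors: find every N or O and count the H atoms it carries.
  (no N or O atoms present)
Lipinski HBD = 0.

0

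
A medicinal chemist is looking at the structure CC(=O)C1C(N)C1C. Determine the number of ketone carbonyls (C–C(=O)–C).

The ketone motif appears at heavy-atom position 2 in the SMILES.
Other groups present: 1 primary amine.
Ketone count: 1.

1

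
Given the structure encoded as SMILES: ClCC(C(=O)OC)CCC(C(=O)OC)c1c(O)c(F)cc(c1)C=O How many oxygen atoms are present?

Scan the SMILES for O atoms (remember two-letter symbols like Cl and Br are single atoms).
Oxygen count: 6.

6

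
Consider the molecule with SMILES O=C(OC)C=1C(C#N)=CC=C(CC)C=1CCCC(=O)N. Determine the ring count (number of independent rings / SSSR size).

1

In SMILES, each pair of matching ring-closure digits denotes one ring-closing bond; the number of such bonds equals the number of independent rings.
Ring-closure bonds here: 1.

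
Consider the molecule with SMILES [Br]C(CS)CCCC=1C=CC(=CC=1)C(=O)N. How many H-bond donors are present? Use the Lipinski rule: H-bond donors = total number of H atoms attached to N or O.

2

Donors: find every N or O and count the H atoms it carries.
  atom 15 (O): bond orders sum to 2 → 0 H
  atom 16 (N): bond orders sum to 1 → 2 H
Lipinski HBD = 2.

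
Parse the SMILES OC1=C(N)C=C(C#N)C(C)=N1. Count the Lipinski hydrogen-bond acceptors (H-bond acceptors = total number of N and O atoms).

4

N atoms: 3; O atoms: 1.
Lipinski HBA = 3 + 1 = 4.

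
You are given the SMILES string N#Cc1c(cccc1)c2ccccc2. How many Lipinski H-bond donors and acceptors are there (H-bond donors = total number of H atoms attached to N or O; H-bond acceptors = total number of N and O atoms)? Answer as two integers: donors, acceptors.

0, 1

Donors: find every N or O and count the H atoms it carries.
  atom 1 (N): bond orders sum to 3 → 0 H
Lipinski HBD = 0.
Acceptors: N atoms = 1, O atoms = 0 → HBA = 1.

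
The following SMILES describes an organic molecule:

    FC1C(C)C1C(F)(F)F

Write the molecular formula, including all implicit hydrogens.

C5H6F4

Walk through each heavy atom and fill implicit hydrogens from standard valence (C 4, N 3, O 2, S 2, halogen 1):
  atom 1: F (halogen, monovalent) → 0 H
  atom 2: C, bond orders sum to 3 (valence 4) → 1 H
  atom 3: C, bond orders sum to 3 (valence 4) → 1 H
  atom 4: C, bond orders sum to 1 (valence 4) → 3 H
  atom 5: C, bond orders sum to 3 (valence 4) → 1 H
  atom 6: C, bond orders sum to 4 (valence 4) → 0 H
  atom 7: F (halogen, monovalent) → 0 H
  atom 8: F (halogen, monovalent) → 0 H
  atom 9: F (halogen, monovalent) → 0 H
Totals → C:5, H:6, F:4.
In Hill order: C5H6F4.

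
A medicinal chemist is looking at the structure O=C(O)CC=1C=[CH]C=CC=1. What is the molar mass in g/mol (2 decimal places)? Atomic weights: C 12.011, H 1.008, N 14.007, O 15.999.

136.15 g/mol

First, the molecular formula is C8H8O2 (counting implicit H from valence).
  C: 8 × 12.011 = 96.088
  H: 8 × 1.008 = 8.064
  O: 2 × 15.999 = 31.998
Sum: 8×12.011 + 8×1.008 + 2×15.999 = 136.150 → 136.15 g/mol.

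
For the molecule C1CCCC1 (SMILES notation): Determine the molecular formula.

Walk through each heavy atom and fill implicit hydrogens from standard valence (C 4, N 3, O 2, S 2, halogen 1):
  atom 1: C, bond orders sum to 2 (valence 4) → 2 H
  atom 2: C, bond orders sum to 2 (valence 4) → 2 H
  atom 3: C, bond orders sum to 2 (valence 4) → 2 H
  atom 4: C, bond orders sum to 2 (valence 4) → 2 H
  atom 5: C, bond orders sum to 2 (valence 4) → 2 H
Totals → C:5, H:10.

C5H10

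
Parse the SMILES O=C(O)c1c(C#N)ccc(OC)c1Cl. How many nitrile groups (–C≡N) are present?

1

The nitrile motif appears at heavy-atom position 6 in the SMILES.
Other groups present: 1 carboxylic acid, 1 ether.
Nitrile count: 1.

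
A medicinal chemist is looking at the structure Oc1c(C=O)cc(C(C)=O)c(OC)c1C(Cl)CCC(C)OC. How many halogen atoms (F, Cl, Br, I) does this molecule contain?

Halogen atoms appear at heavy-atom position 16 (1×Cl).
Other groups present: 1 aldehyde, 2 ether, 1 hydroxyl, 1 ketone.
Halogen count: 1.

1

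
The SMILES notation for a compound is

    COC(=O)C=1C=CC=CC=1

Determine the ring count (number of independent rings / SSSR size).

1

In SMILES, each pair of matching ring-closure digits denotes one ring-closing bond; the number of such bonds equals the number of independent rings.
Ring-closure bonds here: 1.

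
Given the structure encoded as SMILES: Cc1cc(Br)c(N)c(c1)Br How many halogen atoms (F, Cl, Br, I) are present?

2

Halogen atoms appear at heavy-atom positions 5, 10 (2×Br).
Other groups present: 1 primary amine.
Halogen count: 2.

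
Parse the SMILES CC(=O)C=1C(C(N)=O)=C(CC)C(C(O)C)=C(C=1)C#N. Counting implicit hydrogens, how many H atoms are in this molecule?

Walk through each heavy atom and fill implicit hydrogens from standard valence (C 4, N 3, O 2, S 2, halogen 1):
  atom 1: C, bond orders sum to 1 (valence 4) → 3 H
  atom 2: C, bond orders sum to 4 (valence 4) → 0 H
  atom 3: O, bond orders sum to 2 (valence 2) → 0 H
  atom 4: C, bond orders sum to 4 (valence 4) → 0 H
  atom 5: C, bond orders sum to 4 (valence 4) → 0 H
  atom 6: C, bond orders sum to 4 (valence 4) → 0 H
  atom 7: N, bond orders sum to 1 (valence 3) → 2 H
  atom 8: O, bond orders sum to 2 (valence 2) → 0 H
  atom 9: C, bond orders sum to 4 (valence 4) → 0 H
  atom 10: C, bond orders sum to 2 (valence 4) → 2 H
  atom 11: C, bond orders sum to 1 (valence 4) → 3 H
  atom 12: C, bond orders sum to 4 (valence 4) → 0 H
  atom 13: C, bond orders sum to 3 (valence 4) → 1 H
  atom 14: O, bond orders sum to 1 (valence 2) → 1 H
  atom 15: C, bond orders sum to 1 (valence 4) → 3 H
  atom 16: C, bond orders sum to 4 (valence 4) → 0 H
  atom 17: C, bond orders sum to 3 (valence 4) → 1 H
  atom 18: C, bond orders sum to 4 (valence 4) → 0 H
  atom 19: N, bond orders sum to 3 (valence 3) → 0 H
Total hydrogens: 16.

16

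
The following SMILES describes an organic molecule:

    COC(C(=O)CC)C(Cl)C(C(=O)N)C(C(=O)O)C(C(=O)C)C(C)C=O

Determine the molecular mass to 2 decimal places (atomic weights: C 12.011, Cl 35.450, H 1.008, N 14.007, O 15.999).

377.82 g/mol

First, the molecular formula is C16H24ClNO7 (counting implicit H from valence).
  C: 16 × 12.011 = 192.176
  Cl: 1 × 35.450 = 35.450
  H: 24 × 1.008 = 24.192
  N: 1 × 14.007 = 14.007
  O: 7 × 15.999 = 111.993
Sum: 16×12.011 + 1×35.450 + 24×1.008 + 1×14.007 + 7×15.999 = 377.818 → 377.82 g/mol.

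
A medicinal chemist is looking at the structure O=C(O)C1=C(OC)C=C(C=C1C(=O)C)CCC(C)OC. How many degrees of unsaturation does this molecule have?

6

Molecular formula: C15H20O5.
DoU = (2C + 2 + N − H − X) / 2, where X is the halogen count and O/S are ignored.
    = (2·15 + 2 + 0 − 20 − 0) / 2 = 12 / 2 = 6.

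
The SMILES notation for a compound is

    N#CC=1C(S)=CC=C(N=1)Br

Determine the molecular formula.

C6H3BrN2S

Walk through each heavy atom and fill implicit hydrogens from standard valence (C 4, N 3, O 2, S 2, halogen 1):
  atom 1: N, bond orders sum to 3 (valence 3) → 0 H
  atom 2: C, bond orders sum to 4 (valence 4) → 0 H
  atom 3: C, bond orders sum to 4 (valence 4) → 0 H
  atom 4: C, bond orders sum to 4 (valence 4) → 0 H
  atom 5: S, bond orders sum to 1 (valence 2) → 1 H
  atom 6: C, bond orders sum to 3 (valence 4) → 1 H
  atom 7: C, bond orders sum to 3 (valence 4) → 1 H
  atom 8: C, bond orders sum to 4 (valence 4) → 0 H
  atom 9: N, bond orders sum to 3 (valence 3) → 0 H
  atom 10: Br (halogen, monovalent) → 0 H
Totals → C:6, H:3, Br:1, N:2, S:1.
In Hill order: C6H3BrN2S.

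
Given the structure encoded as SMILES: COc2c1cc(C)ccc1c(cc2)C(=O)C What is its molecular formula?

Walk through each heavy atom and fill implicit hydrogens from standard valence (C 4, N 3, O 2, S 2, halogen 1); for lowercase aromatic atoms, an aromatic c carries 1 H when it has two neighbours and 0 H with three, and aromatic n carries 0 H:
  atom 1: C, bond orders sum to 1 (valence 4) → 3 H
  atom 2: O, bond orders sum to 2 (valence 2) → 0 H
  atom 3: aromatic c, 3 neighbours → 0 H
  atom 4: aromatic c, 3 neighbours → 0 H
  atom 5: aromatic c, 2 neighbours → 1 H
  atom 6: aromatic c, 3 neighbours → 0 H
  atom 7: C, bond orders sum to 1 (valence 4) → 3 H
  atom 8: aromatic c, 2 neighbours → 1 H
  atom 9: aromatic c, 2 neighbours → 1 H
  atom 10: aromatic c, 3 neighbours → 0 H
  atom 11: aromatic c, 3 neighbours → 0 H
  atom 12: aromatic c, 2 neighbours → 1 H
  atom 13: aromatic c, 2 neighbours → 1 H
  atom 14: C, bond orders sum to 4 (valence 4) → 0 H
  atom 15: O, bond orders sum to 2 (valence 2) → 0 H
  atom 16: C, bond orders sum to 1 (valence 4) → 3 H
Totals → C:14, H:14, O:2.

C14H14O2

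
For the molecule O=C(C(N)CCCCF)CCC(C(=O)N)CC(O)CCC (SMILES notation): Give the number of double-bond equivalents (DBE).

Molecular formula: C15H29FN2O3.
DoU = (2C + 2 + N − H − X) / 2, where X is the halogen count and O/S are ignored.
    = (2·15 + 2 + 2 − 29 − 1) / 2 = 4 / 2 = 2.

2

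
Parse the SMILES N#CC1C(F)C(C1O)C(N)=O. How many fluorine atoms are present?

1

Scan the SMILES for F atoms (remember two-letter symbols like Cl and Br are single atoms).
Fluorine count: 1.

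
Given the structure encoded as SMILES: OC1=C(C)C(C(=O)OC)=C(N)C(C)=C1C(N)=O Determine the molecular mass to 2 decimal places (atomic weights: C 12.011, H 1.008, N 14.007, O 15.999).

238.24 g/mol

First, the molecular formula is C11H14N2O4 (counting implicit H from valence).
  C: 11 × 12.011 = 132.121
  H: 14 × 1.008 = 14.112
  N: 2 × 14.007 = 28.014
  O: 4 × 15.999 = 63.996
Sum: 11×12.011 + 14×1.008 + 2×14.007 + 4×15.999 = 238.243 → 238.24 g/mol.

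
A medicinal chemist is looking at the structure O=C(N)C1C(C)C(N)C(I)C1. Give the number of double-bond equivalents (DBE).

Degree of unsaturation = (number of rings) + (number of π bonds).
Ring closures in the SMILES: 1.
π bonds: 1 double bond (each 1 DoU) → 1 DoU from unsaturation.
Total DoU = 1 + 1 = 2.

2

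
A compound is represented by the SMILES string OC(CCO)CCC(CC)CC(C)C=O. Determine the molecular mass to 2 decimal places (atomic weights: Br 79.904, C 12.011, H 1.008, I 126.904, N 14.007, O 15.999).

First, the molecular formula is C12H24O3 (counting implicit H from valence).
  C: 12 × 12.011 = 144.132
  H: 24 × 1.008 = 24.192
  O: 3 × 15.999 = 47.997
Sum: 12×12.011 + 24×1.008 + 3×15.999 = 216.321 → 216.32 g/mol.

216.32 g/mol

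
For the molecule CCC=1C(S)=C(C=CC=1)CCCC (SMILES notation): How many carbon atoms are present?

Count every carbon token in the SMILES (each C, including those in ring-closure positions and inside branches).
Carbon count: 12.

12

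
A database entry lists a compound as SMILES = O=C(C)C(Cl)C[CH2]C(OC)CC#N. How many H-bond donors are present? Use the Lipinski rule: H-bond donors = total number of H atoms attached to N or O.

Donors: find every N or O and count the H atoms it carries.
  atom 1 (O): bond orders sum to 2 → 0 H
  atom 9 (O): bond orders sum to 2 → 0 H
  atom 13 (N): bond orders sum to 3 → 0 H
Lipinski HBD = 0.

0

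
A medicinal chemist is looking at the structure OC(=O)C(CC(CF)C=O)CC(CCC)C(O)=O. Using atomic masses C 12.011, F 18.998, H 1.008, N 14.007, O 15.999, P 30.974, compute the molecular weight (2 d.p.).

262.28 g/mol

First, the molecular formula is C12H19FO5 (counting implicit H from valence).
  C: 12 × 12.011 = 144.132
  F: 1 × 18.998 = 18.998
  H: 19 × 1.008 = 19.152
  O: 5 × 15.999 = 79.995
Sum: 12×12.011 + 1×18.998 + 19×1.008 + 5×15.999 = 262.277 → 262.28 g/mol.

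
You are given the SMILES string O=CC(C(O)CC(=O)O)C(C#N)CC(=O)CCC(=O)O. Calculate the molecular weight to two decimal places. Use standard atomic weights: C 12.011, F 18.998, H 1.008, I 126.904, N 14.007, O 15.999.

First, the molecular formula is C12H15NO7 (counting implicit H from valence).
  C: 12 × 12.011 = 144.132
  H: 15 × 1.008 = 15.120
  N: 1 × 14.007 = 14.007
  O: 7 × 15.999 = 111.993
Sum: 12×12.011 + 15×1.008 + 1×14.007 + 7×15.999 = 285.252 → 285.25 g/mol.

285.25 g/mol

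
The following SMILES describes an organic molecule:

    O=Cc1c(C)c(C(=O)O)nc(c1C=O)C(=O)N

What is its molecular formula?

C10H8N2O5

Walk through each heavy atom and fill implicit hydrogens from standard valence (C 4, N 3, O 2, S 2, halogen 1); for lowercase aromatic atoms, an aromatic c carries 1 H when it has two neighbours and 0 H with three, and aromatic n carries 0 H:
  atom 1: O, bond orders sum to 2 (valence 2) → 0 H
  atom 2: C, bond orders sum to 3 (valence 4) → 1 H
  atom 3: aromatic c, 3 neighbours → 0 H
  atom 4: aromatic c, 3 neighbours → 0 H
  atom 5: C, bond orders sum to 1 (valence 4) → 3 H
  atom 6: aromatic c, 3 neighbours → 0 H
  atom 7: C, bond orders sum to 4 (valence 4) → 0 H
  atom 8: O, bond orders sum to 2 (valence 2) → 0 H
  atom 9: O, bond orders sum to 1 (valence 2) → 1 H
  atom 10: aromatic n, 2 neighbours → 0 H
  atom 11: aromatic c, 3 neighbours → 0 H
  atom 12: aromatic c, 3 neighbours → 0 H
  atom 13: C, bond orders sum to 3 (valence 4) → 1 H
  atom 14: O, bond orders sum to 2 (valence 2) → 0 H
  atom 15: C, bond orders sum to 4 (valence 4) → 0 H
  atom 16: O, bond orders sum to 2 (valence 2) → 0 H
  atom 17: N, bond orders sum to 1 (valence 3) → 2 H
Totals → C:10, H:8, N:2, O:5.
In Hill order: C10H8N2O5.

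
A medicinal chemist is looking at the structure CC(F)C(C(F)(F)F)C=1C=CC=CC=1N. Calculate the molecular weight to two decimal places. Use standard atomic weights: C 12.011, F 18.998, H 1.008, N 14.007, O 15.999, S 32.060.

First, the molecular formula is C10H11F4N (counting implicit H from valence).
  C: 10 × 12.011 = 120.110
  F: 4 × 18.998 = 75.992
  H: 11 × 1.008 = 11.088
  N: 1 × 14.007 = 14.007
Sum: 10×12.011 + 4×18.998 + 11×1.008 + 1×14.007 = 221.197 → 221.20 g/mol.

221.20 g/mol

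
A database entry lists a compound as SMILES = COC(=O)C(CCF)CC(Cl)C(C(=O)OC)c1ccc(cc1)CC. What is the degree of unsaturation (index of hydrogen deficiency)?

6

Molecular formula: C18H24ClFO4.
DoU = (2C + 2 + N − H − X) / 2, where X is the halogen count and O/S are ignored.
    = (2·18 + 2 + 0 − 24 − 2) / 2 = 12 / 2 = 6.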